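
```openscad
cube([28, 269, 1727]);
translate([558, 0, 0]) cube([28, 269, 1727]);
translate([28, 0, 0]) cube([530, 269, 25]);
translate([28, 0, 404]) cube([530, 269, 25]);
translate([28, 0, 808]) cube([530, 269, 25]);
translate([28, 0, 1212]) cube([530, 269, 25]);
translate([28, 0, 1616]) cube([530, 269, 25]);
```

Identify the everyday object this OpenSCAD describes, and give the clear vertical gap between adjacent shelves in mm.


A bookshelf. The clear shelf gap is 379 mm.

Two tall side panels with 5 horizontal boards between them — a bookshelf. The first two shelf undersides are at z = 0 and z = 404; with shelf thickness 25, the clear gap is 404 − 0 − 25 = 379 mm.


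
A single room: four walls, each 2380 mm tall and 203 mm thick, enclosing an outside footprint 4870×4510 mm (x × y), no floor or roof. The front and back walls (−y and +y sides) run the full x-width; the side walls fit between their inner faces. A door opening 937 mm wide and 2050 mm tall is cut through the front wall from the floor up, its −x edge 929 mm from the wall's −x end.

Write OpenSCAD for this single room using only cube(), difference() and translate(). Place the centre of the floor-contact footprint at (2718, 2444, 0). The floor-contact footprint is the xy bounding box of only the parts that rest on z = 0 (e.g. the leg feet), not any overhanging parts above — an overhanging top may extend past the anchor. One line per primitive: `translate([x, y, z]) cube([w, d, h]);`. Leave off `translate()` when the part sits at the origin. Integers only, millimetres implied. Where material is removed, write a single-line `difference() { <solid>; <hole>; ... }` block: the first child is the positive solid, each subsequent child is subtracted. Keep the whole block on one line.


difference() { translate([283, 189, 0]) cube([4870, 203, 2380]); translate([1212, 189, 0]) cube([937, 203, 2050]); }
translate([283, 4496, 0]) cube([4870, 203, 2380]);
translate([283, 392, 0]) cube([203, 4104, 2380]);
translate([4950, 392, 0]) cube([203, 4104, 2380]);


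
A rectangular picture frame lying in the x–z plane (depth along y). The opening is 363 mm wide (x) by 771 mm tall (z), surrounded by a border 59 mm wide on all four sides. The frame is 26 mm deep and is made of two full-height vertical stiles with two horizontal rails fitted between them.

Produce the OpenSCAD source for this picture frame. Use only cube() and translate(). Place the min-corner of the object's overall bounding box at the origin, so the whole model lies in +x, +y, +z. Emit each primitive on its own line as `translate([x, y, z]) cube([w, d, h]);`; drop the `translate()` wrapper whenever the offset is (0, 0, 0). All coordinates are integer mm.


cube([59, 26, 889]);
translate([422, 0, 0]) cube([59, 26, 889]);
translate([59, 0, 0]) cube([363, 26, 59]);
translate([59, 0, 830]) cube([363, 26, 59]);


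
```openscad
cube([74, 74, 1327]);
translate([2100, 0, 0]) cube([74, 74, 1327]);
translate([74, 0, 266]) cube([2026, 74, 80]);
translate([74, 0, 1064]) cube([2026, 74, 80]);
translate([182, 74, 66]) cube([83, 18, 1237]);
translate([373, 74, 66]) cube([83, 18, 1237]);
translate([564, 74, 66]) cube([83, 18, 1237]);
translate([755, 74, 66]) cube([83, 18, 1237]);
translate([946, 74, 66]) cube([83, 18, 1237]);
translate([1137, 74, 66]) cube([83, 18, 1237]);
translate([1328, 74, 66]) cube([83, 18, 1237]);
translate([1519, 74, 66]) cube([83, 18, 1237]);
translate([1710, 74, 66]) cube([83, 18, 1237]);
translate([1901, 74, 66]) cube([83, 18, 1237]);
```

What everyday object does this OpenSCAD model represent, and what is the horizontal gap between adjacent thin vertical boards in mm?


A fence section. The picket gap is 108 mm.

Two posts, two rails, 10 pickets — a fence section. Span 2026 mm holds 10 pickets of 83 mm with 11 equal gaps: ⌊(2026 − 10·83) / 11⌋ = 108 mm.


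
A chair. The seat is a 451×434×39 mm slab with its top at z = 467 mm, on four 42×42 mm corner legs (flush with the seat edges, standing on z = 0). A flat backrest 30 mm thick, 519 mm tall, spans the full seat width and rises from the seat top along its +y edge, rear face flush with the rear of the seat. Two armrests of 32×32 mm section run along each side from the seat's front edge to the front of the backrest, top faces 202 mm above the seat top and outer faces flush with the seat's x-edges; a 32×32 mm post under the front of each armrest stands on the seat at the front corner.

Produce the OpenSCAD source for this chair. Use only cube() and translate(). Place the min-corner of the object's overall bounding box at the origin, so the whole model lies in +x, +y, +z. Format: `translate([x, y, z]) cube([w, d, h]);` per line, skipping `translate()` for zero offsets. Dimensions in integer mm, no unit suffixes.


translate([0, 0, 428]) cube([451, 434, 39]);
cube([42, 42, 428]);
translate([409, 0, 0]) cube([42, 42, 428]);
translate([0, 392, 0]) cube([42, 42, 428]);
translate([409, 392, 0]) cube([42, 42, 428]);
translate([0, 404, 467]) cube([451, 30, 519]);
translate([0, 0, 637]) cube([32, 404, 32]);
translate([419, 0, 637]) cube([32, 404, 32]);
translate([0, 0, 467]) cube([32, 32, 170]);
translate([419, 0, 467]) cube([32, 32, 170]);


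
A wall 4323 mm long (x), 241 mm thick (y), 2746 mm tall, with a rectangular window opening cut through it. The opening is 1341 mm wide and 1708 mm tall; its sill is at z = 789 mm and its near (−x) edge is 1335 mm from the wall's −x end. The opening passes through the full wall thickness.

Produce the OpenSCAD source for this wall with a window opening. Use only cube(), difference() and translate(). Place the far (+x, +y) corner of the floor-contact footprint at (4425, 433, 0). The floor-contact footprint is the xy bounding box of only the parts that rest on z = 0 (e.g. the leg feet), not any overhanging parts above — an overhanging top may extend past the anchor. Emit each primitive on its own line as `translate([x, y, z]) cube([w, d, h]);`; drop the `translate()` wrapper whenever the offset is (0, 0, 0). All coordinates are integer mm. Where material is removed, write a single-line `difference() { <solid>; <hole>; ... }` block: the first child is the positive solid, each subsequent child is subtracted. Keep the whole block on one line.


difference() { translate([102, 192, 0]) cube([4323, 241, 2746]); translate([1437, 192, 789]) cube([1341, 241, 1708]); }


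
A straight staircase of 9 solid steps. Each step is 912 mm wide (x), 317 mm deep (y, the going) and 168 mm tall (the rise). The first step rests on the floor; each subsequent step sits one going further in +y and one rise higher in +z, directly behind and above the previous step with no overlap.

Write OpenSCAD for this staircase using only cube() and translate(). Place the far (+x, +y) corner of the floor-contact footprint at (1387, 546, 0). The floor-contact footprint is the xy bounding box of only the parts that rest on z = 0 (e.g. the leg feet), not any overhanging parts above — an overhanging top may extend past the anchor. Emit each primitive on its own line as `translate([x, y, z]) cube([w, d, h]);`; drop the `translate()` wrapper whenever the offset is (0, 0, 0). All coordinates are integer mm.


translate([475, 229, 0]) cube([912, 317, 168]);
translate([475, 546, 168]) cube([912, 317, 168]);
translate([475, 863, 336]) cube([912, 317, 168]);
translate([475, 1180, 504]) cube([912, 317, 168]);
translate([475, 1497, 672]) cube([912, 317, 168]);
translate([475, 1814, 840]) cube([912, 317, 168]);
translate([475, 2131, 1008]) cube([912, 317, 168]);
translate([475, 2448, 1176]) cube([912, 317, 168]);
translate([475, 2765, 1344]) cube([912, 317, 168]);


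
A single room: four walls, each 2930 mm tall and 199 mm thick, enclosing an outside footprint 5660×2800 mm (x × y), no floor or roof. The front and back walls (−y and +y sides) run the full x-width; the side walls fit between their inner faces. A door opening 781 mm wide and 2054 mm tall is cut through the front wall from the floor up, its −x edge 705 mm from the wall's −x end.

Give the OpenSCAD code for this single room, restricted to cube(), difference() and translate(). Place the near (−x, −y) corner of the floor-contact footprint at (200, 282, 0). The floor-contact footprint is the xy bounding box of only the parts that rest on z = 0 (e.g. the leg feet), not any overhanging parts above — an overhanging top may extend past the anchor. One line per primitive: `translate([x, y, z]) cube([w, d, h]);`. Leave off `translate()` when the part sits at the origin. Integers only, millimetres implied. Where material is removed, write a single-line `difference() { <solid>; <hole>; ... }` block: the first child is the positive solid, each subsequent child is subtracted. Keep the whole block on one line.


difference() { translate([200, 282, 0]) cube([5660, 199, 2930]); translate([905, 282, 0]) cube([781, 199, 2054]); }
translate([200, 2883, 0]) cube([5660, 199, 2930]);
translate([200, 481, 0]) cube([199, 2402, 2930]);
translate([5661, 481, 0]) cube([199, 2402, 2930]);


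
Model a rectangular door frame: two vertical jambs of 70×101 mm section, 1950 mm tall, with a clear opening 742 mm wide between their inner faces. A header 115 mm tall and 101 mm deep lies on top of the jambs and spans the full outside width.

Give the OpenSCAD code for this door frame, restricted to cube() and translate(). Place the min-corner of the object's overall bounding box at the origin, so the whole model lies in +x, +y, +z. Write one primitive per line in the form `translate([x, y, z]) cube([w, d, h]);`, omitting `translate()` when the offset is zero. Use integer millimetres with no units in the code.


cube([70, 101, 1950]);
translate([812, 0, 0]) cube([70, 101, 1950]);
translate([0, 0, 1950]) cube([882, 101, 115]);


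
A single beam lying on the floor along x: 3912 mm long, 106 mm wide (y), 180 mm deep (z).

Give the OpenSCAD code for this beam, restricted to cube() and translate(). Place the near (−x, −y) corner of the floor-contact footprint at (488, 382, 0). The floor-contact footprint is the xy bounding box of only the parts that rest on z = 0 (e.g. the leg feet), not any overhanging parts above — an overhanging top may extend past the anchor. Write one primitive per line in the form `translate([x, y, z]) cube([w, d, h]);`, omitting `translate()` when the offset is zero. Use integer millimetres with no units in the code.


translate([488, 382, 0]) cube([3912, 106, 180]);


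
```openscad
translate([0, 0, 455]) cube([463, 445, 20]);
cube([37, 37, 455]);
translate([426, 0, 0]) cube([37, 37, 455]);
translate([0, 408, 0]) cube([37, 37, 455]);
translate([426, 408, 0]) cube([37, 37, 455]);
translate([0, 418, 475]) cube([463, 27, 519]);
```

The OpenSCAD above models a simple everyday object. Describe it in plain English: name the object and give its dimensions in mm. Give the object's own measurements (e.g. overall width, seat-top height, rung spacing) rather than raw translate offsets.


A chair. The seat is a 463×445×20 mm slab with its top at z = 475 mm, on four 37×37 mm corner legs (flush with the seat edges, standing on z = 0). A flat backrest 27 mm thick, 519 mm tall, spans the full seat width and rises from the seat top along its +y edge, rear face flush with the rear of the seat.


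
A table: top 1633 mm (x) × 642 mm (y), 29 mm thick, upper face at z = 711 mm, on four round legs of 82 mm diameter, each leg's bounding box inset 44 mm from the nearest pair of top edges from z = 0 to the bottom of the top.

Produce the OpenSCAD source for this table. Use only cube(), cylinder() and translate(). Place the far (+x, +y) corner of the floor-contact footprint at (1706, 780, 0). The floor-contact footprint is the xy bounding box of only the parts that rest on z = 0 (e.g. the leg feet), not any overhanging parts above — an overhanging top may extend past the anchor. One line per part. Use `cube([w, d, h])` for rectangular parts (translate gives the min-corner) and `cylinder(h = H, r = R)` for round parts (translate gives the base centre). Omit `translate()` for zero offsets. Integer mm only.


// leg_h = 711 - 29 = 682
translate([117, 182, 682]) cube([1633, 642, 29]);
translate([202, 267, 0]) cylinder(h = 682, r = 41);
translate([1665, 267, 0]) cylinder(h = 682, r = 41);
translate([202, 739, 0]) cylinder(h = 682, r = 41);
translate([1665, 739, 0]) cylinder(h = 682, r = 41);


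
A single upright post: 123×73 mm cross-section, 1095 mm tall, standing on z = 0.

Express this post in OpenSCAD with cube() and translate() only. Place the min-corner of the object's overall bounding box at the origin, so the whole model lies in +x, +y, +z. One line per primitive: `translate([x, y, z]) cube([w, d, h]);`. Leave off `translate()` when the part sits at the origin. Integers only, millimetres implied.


cube([123, 73, 1095]);


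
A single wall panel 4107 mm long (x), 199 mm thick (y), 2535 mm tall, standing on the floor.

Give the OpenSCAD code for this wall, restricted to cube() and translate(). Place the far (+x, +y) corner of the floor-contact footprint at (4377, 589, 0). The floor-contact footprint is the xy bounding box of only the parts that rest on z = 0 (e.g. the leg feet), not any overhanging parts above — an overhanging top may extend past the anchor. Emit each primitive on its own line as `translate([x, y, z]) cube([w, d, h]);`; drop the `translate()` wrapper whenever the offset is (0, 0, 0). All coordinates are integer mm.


translate([270, 390, 0]) cube([4107, 199, 2535]);


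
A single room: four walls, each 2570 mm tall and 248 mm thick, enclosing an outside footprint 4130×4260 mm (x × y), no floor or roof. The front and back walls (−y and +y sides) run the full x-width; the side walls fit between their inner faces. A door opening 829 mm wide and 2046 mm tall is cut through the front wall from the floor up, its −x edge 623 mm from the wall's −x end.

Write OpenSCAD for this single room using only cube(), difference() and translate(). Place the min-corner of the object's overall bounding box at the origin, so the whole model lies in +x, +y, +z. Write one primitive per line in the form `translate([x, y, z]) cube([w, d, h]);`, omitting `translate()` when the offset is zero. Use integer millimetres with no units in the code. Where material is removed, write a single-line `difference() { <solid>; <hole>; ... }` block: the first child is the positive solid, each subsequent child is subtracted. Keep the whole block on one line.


difference() { cube([4130, 248, 2570]); translate([623, 0, 0]) cube([829, 248, 2046]); }
translate([0, 4012, 0]) cube([4130, 248, 2570]);
translate([0, 248, 0]) cube([248, 3764, 2570]);
translate([3882, 248, 0]) cube([248, 3764, 2570]);


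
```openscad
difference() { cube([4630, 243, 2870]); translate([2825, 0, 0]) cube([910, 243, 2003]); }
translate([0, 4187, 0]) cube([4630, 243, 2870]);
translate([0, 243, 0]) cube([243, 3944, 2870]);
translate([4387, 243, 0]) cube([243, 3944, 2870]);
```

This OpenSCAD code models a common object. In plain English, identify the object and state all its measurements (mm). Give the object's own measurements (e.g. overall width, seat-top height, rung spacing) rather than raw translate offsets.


A single room: four walls, each 2870 mm tall and 243 mm thick, enclosing an outside footprint 4630×4430 mm (x × y), no floor or roof. The front and back walls (−y and +y sides) run the full x-width; the side walls fit between their inner faces. A door opening 910 mm wide and 2003 mm tall is cut through the front wall from the floor up, its −x edge 2825 mm from the wall's −x end.


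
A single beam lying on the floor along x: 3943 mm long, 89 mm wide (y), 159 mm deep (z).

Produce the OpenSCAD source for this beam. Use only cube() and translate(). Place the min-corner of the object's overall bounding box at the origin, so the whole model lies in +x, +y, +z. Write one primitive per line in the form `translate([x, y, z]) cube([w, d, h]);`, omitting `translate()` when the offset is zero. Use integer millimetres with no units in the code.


cube([3943, 89, 159]);


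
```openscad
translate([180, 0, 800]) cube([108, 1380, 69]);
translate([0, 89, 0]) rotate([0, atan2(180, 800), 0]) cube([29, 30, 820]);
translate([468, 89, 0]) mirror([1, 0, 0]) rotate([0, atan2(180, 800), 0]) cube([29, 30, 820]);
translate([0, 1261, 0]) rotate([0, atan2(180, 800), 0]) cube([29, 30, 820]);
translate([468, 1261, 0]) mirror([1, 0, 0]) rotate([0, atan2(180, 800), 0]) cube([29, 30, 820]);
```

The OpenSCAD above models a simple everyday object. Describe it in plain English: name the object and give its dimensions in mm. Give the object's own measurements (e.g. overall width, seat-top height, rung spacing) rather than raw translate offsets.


A sawhorse. A 108×1380×69 mm beam (x, y, z) sits on two A-frame leg pairs. Each pair is two raked legs of 29×30 mm section (30 mm along y) splaying symmetrically in x. Each leg rises 800 mm vertically over 180 mm of horizontal reach and is 820 mm long along its own axis. Every leg's outer bottom edge rests on the floor and its outer top edge meets a bottom edge of the beam — the left legs (tilting toward +x) meet the beam's −x bottom edge, the right legs (their mirror images, tilting toward −x) meet its +x bottom edge — so the leg tops tuck under the beam, the beam's underside is 800 mm above the floor, and the feet are 468 mm apart outside-to-outside with the beam centred between them. The two leg pairs are set in 89 mm from either end of the beam.


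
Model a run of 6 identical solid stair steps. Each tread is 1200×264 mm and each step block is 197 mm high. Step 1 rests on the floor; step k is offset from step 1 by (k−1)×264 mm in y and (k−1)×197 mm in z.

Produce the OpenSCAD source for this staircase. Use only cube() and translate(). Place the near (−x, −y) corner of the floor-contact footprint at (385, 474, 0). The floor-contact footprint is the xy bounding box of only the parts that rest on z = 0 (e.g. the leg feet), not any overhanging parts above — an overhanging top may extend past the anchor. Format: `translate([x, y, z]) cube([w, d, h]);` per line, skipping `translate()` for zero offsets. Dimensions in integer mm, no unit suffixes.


translate([385, 474, 0]) cube([1200, 264, 197]);
translate([385, 738, 197]) cube([1200, 264, 197]);
translate([385, 1002, 394]) cube([1200, 264, 197]);
translate([385, 1266, 591]) cube([1200, 264, 197]);
translate([385, 1530, 788]) cube([1200, 264, 197]);
translate([385, 1794, 985]) cube([1200, 264, 197]);


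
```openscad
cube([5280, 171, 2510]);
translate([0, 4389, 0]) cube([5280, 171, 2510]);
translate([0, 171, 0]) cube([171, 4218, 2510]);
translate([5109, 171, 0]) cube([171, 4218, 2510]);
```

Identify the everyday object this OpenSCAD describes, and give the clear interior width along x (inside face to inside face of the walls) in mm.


A house (or room) frame. The interior width is 4938 mm.

Four 2510 mm walls enclosing a rectangle with no floor or roof — a room or house frame. Outside width is 5280 mm and wall thickness is 171 mm, so the interior width is 5280 − 2 × 171 = 4938 mm.


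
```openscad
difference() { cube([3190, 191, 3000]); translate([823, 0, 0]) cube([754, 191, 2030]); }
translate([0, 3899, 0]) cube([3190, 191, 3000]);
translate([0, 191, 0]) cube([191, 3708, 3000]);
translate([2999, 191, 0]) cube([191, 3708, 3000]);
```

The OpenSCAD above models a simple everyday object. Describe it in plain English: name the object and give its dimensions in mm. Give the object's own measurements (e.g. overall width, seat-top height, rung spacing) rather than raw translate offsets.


A single room: four walls, each 3000 mm tall and 191 mm thick, enclosing an outside footprint 3190×4090 mm (x × y), no floor or roof. The front and back walls (−y and +y sides) run the full x-width; the side walls fit between their inner faces. A door opening 754 mm wide and 2030 mm tall is cut through the front wall from the floor up, its −x edge 823 mm from the wall's −x end.


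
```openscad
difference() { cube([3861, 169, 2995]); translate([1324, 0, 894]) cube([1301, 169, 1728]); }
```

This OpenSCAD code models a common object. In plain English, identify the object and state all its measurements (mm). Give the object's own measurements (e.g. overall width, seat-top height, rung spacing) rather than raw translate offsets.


A wall 3861 mm long (x), 169 mm thick (y), 2995 mm tall, with a rectangular window opening cut through it. The opening is 1301 mm wide and 1728 mm tall; its sill is at z = 894 mm and its near (−x) edge is 1324 mm from the wall's −x end. The opening passes through the full wall thickness.


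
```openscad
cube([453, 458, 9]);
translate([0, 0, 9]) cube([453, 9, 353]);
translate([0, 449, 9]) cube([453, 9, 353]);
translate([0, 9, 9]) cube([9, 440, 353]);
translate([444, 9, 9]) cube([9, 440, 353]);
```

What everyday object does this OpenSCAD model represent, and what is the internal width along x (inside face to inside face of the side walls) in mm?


An open box. The internal width is 435 mm.

A 453×458 base slab with four walls standing on it — an open box. The base is 453 mm wide and the walls are 9 mm thick, so the internal width is 453 − 2 × 9 = 435 mm.


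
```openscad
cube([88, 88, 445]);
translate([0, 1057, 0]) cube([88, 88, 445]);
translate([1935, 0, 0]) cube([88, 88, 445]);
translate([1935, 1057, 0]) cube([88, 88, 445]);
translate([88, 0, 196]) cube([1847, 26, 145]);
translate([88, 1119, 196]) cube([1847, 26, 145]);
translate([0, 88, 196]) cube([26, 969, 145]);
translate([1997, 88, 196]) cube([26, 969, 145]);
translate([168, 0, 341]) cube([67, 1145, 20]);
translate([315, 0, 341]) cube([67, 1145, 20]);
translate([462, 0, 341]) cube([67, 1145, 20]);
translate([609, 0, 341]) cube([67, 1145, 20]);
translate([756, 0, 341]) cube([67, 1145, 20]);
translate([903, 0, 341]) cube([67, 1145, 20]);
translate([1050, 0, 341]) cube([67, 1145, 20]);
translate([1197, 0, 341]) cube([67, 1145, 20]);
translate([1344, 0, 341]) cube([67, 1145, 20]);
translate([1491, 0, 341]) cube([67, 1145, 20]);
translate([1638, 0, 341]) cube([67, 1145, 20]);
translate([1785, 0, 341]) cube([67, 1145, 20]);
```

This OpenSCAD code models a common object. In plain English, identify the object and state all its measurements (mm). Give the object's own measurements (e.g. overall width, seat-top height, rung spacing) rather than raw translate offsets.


A bed frame 2023 mm long (x) by 1145 mm wide (y). Four 88×88 mm corner posts, 445 mm tall, at the corners of the footprint. Four rails of 26 mm thickness and 145 mm height run between adjacent posts with their undersides at z = 196 mm, their outer faces flush with the outside of the frame (the two x-running rails run between the posts' inner faces; the two y-running rails run between the posts' inner faces). 12 slats, each 67 mm wide (x) and 20 mm thick, lie across the top of the two x-running rails, running the full 1145 mm width of the frame in y; along x they sit between the end posts with a 80 mm gap after the −x posts and between neighbouring slats, leaving 83 mm before the +x posts.


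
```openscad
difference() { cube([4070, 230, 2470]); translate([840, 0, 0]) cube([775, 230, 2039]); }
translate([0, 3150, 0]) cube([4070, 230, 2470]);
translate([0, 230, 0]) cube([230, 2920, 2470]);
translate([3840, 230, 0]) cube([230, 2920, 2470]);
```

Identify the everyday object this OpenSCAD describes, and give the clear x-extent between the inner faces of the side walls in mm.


A single room. The interior width is 3610 mm.

Four walls enclosing a rectangle with a door in the front wall — a room. Outside width 4070 minus two 230 mm walls gives 3610 mm.


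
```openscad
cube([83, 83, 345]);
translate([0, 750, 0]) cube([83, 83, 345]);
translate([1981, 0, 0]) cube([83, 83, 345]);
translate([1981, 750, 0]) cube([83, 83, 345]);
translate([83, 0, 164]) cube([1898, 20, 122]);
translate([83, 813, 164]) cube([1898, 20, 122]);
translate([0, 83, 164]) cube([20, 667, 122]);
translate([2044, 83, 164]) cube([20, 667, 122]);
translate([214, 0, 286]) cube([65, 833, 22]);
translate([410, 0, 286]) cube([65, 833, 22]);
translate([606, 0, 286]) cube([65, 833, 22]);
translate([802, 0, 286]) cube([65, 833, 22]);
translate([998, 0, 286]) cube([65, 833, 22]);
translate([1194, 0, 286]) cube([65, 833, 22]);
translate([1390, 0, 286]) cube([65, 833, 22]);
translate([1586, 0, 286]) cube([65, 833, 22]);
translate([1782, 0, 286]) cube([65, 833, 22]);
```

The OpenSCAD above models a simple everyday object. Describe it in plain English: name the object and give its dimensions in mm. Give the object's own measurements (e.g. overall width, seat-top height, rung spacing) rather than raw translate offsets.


A bed frame 2064 mm long (x) by 833 mm wide (y). Four 83×83 mm corner posts, 345 mm tall, at the corners of the footprint. Four rails of 20 mm thickness and 122 mm height run between adjacent posts with their undersides at z = 164 mm, their outer faces flush with the outside of the frame (the two x-running rails run between the posts' inner faces; the two y-running rails run between the posts' inner faces). 9 slats, each 65 mm wide (x) and 22 mm thick, lie across the top of the two x-running rails, running the full 833 mm width of the frame in y; along x they sit between the end posts with a 131 mm gap after the −x posts and between neighbouring slats, leaving 134 mm before the +x posts.


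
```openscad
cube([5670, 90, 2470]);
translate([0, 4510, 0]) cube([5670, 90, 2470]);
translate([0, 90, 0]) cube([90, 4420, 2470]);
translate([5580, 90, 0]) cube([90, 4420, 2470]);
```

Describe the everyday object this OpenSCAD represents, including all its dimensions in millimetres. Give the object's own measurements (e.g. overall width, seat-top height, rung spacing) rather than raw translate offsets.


The wall frame of a small rectangular building: four walls, each 2470 mm tall and 90 mm thick, enclosing a footprint 5670 mm (x) by 4600 mm (y) outside-to-outside, with no floor or roof. The front and back walls (the −y and +y sides) span the full width; the two side walls fit between them.


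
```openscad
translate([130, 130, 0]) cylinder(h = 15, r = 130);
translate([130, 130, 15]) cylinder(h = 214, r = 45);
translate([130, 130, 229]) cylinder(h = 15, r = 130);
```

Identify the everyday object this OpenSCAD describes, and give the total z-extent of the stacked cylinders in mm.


A spool. The overall height is 244 mm.

Three coaxial cylinders, large–small–large — a spool. Two 15 mm flanges and a 214 mm core give 15 + 214 + 15 = 244 mm.


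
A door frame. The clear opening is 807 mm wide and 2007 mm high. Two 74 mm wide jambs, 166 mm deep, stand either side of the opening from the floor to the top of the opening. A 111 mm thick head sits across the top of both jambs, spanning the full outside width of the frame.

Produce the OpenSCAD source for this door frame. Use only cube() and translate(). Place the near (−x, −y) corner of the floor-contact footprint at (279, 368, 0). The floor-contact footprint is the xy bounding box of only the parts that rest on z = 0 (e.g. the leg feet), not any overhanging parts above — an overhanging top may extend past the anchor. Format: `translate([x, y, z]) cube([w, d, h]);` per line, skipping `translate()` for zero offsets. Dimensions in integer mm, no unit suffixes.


translate([279, 368, 0]) cube([74, 166, 2007]);
translate([1160, 368, 0]) cube([74, 166, 2007]);
translate([279, 368, 2007]) cube([955, 166, 111]);


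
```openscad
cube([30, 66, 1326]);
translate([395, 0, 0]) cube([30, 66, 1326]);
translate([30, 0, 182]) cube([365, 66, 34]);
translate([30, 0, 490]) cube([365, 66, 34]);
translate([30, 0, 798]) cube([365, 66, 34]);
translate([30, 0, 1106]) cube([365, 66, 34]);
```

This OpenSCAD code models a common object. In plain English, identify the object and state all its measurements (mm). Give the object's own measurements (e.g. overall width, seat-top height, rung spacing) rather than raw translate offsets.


A straight ladder. Two 30×66 mm vertical rails, 1326 mm tall, stand 425 mm apart (outside-to-outside) with their front faces coplanar on the −y side. 4 rungs, each 66 mm deep and 34 mm tall, span between the inner faces of the rails, front faces flush with the rails. The lowest rung's underside is at z = 182 mm and rungs are spaced 308 mm apart (underside to underside).


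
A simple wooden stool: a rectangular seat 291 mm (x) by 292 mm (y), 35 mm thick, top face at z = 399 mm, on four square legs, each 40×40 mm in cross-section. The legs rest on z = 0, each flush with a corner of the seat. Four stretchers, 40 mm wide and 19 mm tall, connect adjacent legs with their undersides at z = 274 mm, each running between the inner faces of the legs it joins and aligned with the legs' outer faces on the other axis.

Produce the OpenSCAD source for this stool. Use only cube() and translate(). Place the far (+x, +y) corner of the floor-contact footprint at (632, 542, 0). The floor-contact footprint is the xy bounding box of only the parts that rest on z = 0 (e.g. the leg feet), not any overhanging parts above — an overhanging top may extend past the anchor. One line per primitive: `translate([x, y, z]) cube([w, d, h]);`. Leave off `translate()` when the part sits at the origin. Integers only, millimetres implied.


translate([341, 250, 364]) cube([291, 292, 35]);
translate([341, 250, 0]) cube([40, 40, 364]);
translate([592, 250, 0]) cube([40, 40, 364]);
translate([341, 502, 0]) cube([40, 40, 364]);
translate([592, 502, 0]) cube([40, 40, 364]);
translate([381, 250, 274]) cube([211, 40, 19]);
translate([381, 502, 274]) cube([211, 40, 19]);
translate([341, 290, 274]) cube([40, 212, 19]);
translate([592, 290, 274]) cube([40, 212, 19]);


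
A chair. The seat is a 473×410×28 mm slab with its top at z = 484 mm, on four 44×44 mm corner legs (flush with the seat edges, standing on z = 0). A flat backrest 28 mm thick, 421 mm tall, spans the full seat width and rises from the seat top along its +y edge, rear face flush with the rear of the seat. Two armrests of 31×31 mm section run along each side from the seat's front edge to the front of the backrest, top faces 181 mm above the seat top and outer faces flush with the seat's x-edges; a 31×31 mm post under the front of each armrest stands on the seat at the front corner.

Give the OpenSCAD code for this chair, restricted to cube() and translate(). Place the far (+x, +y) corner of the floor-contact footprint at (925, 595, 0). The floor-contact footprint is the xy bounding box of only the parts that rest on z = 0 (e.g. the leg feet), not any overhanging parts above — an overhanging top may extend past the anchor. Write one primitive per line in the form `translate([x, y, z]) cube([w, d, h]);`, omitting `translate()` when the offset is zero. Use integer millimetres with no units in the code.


translate([452, 185, 456]) cube([473, 410, 28]);
translate([452, 185, 0]) cube([44, 44, 456]);
translate([881, 185, 0]) cube([44, 44, 456]);
translate([452, 551, 0]) cube([44, 44, 456]);
translate([881, 551, 0]) cube([44, 44, 456]);
translate([452, 567, 484]) cube([473, 28, 421]);
translate([452, 185, 634]) cube([31, 382, 31]);
translate([894, 185, 634]) cube([31, 382, 31]);
translate([452, 185, 484]) cube([31, 31, 150]);
translate([894, 185, 484]) cube([31, 31, 150]);


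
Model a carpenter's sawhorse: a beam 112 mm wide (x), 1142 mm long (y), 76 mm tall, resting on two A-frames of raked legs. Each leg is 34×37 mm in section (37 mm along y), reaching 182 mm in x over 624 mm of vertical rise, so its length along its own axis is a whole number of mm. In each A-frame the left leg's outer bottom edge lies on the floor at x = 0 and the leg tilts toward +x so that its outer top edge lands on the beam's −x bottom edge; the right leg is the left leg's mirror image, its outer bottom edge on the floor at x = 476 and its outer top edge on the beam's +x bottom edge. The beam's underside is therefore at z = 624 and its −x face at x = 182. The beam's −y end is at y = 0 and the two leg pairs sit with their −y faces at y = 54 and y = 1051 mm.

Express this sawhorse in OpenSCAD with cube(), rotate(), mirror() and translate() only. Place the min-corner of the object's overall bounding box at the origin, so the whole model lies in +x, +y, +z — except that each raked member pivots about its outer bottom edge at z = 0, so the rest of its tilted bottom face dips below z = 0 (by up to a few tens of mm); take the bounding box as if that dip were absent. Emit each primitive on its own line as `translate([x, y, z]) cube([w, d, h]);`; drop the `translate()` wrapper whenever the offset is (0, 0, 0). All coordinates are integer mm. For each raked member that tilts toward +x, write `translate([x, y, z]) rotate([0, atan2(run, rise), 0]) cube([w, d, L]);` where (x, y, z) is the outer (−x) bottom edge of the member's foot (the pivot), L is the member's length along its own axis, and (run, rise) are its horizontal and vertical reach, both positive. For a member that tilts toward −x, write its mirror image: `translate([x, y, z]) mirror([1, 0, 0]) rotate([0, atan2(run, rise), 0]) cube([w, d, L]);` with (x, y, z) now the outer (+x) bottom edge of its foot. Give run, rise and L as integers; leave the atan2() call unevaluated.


translate([182, 0, 624]) cube([112, 1142, 76]);
translate([0, 54, 0]) rotate([0, atan2(182, 624), 0]) cube([34, 37, 650]);
translate([476, 54, 0]) mirror([1, 0, 0]) rotate([0, atan2(182, 624), 0]) cube([34, 37, 650]);
translate([0, 1051, 0]) rotate([0, atan2(182, 624), 0]) cube([34, 37, 650]);
translate([476, 1051, 0]) mirror([1, 0, 0]) rotate([0, atan2(182, 624), 0]) cube([34, 37, 650]);


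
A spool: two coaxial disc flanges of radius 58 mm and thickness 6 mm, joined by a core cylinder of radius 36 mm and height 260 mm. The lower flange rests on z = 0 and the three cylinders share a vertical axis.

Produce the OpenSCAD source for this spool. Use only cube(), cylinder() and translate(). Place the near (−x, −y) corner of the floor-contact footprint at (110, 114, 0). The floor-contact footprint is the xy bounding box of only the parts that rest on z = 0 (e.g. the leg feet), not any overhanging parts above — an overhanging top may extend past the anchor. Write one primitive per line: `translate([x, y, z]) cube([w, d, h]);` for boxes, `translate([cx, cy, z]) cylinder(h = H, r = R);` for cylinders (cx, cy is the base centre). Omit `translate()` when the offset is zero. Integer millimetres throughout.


translate([168, 172, 0]) cylinder(h = 6, r = 58);
translate([168, 172, 6]) cylinder(h = 260, r = 36);
translate([168, 172, 266]) cylinder(h = 6, r = 58);


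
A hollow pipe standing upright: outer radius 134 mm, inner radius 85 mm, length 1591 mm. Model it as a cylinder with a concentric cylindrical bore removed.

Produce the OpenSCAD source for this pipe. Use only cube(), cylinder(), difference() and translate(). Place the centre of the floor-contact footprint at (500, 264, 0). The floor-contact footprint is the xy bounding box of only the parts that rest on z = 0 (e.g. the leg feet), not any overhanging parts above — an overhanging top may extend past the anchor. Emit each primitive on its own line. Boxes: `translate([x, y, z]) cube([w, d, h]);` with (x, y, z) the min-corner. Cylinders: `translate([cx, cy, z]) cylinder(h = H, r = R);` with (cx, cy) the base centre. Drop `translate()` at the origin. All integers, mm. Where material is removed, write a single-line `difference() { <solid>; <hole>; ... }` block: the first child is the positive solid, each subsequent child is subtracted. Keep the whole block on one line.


difference() { translate([500, 264, 0]) cylinder(h = 1591, r = 134); translate([500, 264, 0]) cylinder(h = 1591, r = 85); }


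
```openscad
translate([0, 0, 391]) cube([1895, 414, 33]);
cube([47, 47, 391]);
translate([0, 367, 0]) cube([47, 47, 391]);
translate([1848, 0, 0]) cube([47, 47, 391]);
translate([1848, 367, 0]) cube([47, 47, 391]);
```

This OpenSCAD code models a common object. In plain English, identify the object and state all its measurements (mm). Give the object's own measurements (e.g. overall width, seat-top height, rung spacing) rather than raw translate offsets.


A bench: a 1895×414 mm seat slab, 33 mm thick, top at z = 424 mm, on four 47×47 mm square legs flush with the seat corners and standing on z = 0.


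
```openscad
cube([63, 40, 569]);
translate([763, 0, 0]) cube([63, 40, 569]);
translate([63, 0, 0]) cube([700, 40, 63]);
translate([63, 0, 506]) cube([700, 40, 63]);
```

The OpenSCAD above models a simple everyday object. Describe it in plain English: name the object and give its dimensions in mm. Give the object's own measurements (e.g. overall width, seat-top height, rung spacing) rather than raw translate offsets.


A rectangular picture frame lying in the x–z plane (depth along y). The opening is 700 mm wide (x) by 443 mm tall (z), surrounded by a border 63 mm wide on all four sides. The frame is 40 mm deep and is made of two full-height vertical stiles with two horizontal rails fitted between them.


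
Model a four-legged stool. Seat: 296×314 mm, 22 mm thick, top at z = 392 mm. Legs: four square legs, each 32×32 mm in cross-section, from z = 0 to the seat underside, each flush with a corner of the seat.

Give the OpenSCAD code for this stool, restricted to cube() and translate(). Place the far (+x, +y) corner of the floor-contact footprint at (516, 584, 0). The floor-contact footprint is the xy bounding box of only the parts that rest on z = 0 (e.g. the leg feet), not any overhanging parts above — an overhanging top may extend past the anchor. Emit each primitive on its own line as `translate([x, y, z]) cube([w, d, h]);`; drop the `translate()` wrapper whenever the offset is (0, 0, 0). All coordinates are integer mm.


translate([220, 270, 370]) cube([296, 314, 22]);
translate([220, 270, 0]) cube([32, 32, 370]);
translate([484, 270, 0]) cube([32, 32, 370]);
translate([220, 552, 0]) cube([32, 32, 370]);
translate([484, 552, 0]) cube([32, 32, 370]);


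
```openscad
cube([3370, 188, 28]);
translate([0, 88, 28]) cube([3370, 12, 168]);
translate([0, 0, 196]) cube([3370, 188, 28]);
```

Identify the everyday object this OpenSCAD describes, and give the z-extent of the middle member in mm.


An I-beam. The web height is 168 mm.

Two wide flanges with a thin centred web — an I-beam. Overall 224 mm minus two 28 mm flanges gives a web of 224 − 2·28 = 168 mm.


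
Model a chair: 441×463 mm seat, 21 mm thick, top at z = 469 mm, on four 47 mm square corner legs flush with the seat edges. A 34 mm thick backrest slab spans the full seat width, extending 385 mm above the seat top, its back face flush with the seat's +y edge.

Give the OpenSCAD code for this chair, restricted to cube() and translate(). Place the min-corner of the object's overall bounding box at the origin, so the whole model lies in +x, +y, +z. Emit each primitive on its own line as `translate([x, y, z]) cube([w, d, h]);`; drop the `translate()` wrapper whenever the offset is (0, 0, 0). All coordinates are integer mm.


// leg_h = 469 - 21 = 448
translate([0, 0, 448]) cube([441, 463, 21]);
cube([47, 47, 448]);
translate([394, 0, 0]) cube([47, 47, 448]);
translate([0, 416, 0]) cube([47, 47, 448]);
translate([394, 416, 0]) cube([47, 47, 448]);
translate([0, 429, 469]) cube([441, 34, 385]);


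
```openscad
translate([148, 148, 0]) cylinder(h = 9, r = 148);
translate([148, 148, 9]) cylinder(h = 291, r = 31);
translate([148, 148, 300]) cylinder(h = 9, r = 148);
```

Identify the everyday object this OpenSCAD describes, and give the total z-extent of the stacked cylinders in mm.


A spool. The overall height is 309 mm.

Three coaxial cylinders, large–small–large — a spool. Two 9 mm flanges and a 291 mm core give 9 + 291 + 9 = 309 mm.


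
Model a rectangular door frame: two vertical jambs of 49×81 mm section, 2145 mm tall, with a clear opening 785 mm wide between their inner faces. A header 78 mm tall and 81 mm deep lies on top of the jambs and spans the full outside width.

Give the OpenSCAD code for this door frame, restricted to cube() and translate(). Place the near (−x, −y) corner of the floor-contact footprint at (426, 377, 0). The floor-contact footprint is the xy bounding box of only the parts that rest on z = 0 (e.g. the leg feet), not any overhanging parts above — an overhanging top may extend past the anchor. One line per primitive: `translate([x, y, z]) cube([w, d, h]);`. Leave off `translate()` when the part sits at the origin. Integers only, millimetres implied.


translate([426, 377, 0]) cube([49, 81, 2145]);
translate([1260, 377, 0]) cube([49, 81, 2145]);
translate([426, 377, 2145]) cube([883, 81, 78]);
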